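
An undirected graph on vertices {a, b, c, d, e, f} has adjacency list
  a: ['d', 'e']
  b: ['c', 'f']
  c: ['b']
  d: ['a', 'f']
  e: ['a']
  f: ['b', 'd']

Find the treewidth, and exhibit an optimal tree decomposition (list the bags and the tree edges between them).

Treewidth 1.
Bags: B1 = {b, c}  B2 = {b, f}  B3 = {d, f}  B4 = {a, d}  B5 = {a, e}
Tree: B1–B2, B2–B3, B3–B4, B4–B5

Every bag has size at most 2, so the width is 2 − 1 = 1 and tw(G) ≤ 1. Any graph with an edge has treewidth ≥ 1, and G has the edge c–b. Therefore the treewidth is 1.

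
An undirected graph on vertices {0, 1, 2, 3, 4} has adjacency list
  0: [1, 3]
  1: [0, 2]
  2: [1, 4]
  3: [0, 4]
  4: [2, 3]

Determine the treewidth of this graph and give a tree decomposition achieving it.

The largest bag has 3 vertices, giving width 2; this decomposition certifies tw(G) ≤ 2. For the lower bound, G contains the cycle 1–2–4–3–0–1, so G is not a forest; only forests have treewidth ≤ 1, hence tw(G) ≥ 2. Hence tw(G) = 2 exactly.

Treewidth 2.
Bags: B1 = {1, 2, 4}  B2 = {1, 3, 4}  B3 = {0, 1, 3}
Tree: B1–B2, B2–B3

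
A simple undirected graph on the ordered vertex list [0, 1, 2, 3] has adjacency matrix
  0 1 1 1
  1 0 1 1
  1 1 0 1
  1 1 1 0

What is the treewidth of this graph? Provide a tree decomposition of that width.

Treewidth 3.
One such decomposition:
Bags: B1 = {0, 1, 2, 3}
Tree: (single bag)

A single bag containing all 4 vertices is trivially a valid decomposition of width 3. Conversely, {0, 1, 2, 3} is a clique of size 4, and the vertices of any clique must share a bag in every tree decomposition; so some bag has ≥ 4 vertices and tw(G) ≥ 3. Combining the bounds, tw(G) = 3.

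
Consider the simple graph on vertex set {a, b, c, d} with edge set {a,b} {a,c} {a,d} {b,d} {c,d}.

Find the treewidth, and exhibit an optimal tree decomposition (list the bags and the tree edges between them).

Every bag has size at most 3, so the width is 3 − 1 = 2 and tw(G) ≤ 2. On the other hand G contains the 3-clique {a, c, d}. A clique must lie in a single bag of any decomposition, so no decomposition can have width below 2. Hence tw(G) = 2 exactly.

Treewidth 2.
One optimal decomposition is:
Bags: B1 = {a, b, d}  B2 = {a, c, d}
Tree: B1–B2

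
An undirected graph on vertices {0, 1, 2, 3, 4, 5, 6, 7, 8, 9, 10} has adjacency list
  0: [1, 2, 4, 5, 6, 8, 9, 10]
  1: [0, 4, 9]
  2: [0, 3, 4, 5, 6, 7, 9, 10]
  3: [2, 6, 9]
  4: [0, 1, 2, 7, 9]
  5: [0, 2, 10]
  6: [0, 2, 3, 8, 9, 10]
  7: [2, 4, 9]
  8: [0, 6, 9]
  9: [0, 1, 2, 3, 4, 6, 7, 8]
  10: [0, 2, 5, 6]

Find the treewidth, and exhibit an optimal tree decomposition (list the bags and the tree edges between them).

Every bag has size at most 4, so the width is 4 − 1 = 3 and tw(G) ≤ 3. Conversely, {0, 6, 8, 9} is a clique of size 4, and the vertices of any clique must share a bag in every tree decomposition; so some bag has ≥ 4 vertices and tw(G) ≥ 3. Combining the bounds, tw(G) = 3.

Treewidth 3.
One such decomposition:
Bags: B1 = {0, 2, 6, 9}  B2 = {0, 2, 4, 9}  B3 = {0, 2, 6, 10}  B4 = {0, 1, 4, 9}  B5 = {2, 4, 7, 9}  B6 = {2, 3, 6, 9}  B7 = {0, 6, 8, 9}  B8 = {0, 2, 5, 10}
Tree: B1–B2, B1–B3, B2–B4, B2–B5, B1–B6, B1–B7, B3–B8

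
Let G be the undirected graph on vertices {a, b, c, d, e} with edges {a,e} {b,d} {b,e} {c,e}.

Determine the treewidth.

A width-1 tree decomposition is:
Bags: B1 = {b, e}  B2 = {c, e}  B3 = {b, d}  B4 = {a, e}
Tree: B1–B2, B1–B3, B2–B4
The largest bag has 2 vertices, giving width 1; this decomposition certifies tw(G) ≤ 1. Since G has at least one edge (e.g. e–b), it is not an edgeless graph, so tw(G) ≥ 1. The upper and lower bounds meet at 1, so that is the treewidth.

1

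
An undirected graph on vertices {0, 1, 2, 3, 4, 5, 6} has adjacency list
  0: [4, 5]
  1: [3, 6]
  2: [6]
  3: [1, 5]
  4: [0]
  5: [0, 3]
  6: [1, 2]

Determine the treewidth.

1

A width-1 tree decomposition is:
Bags: B1 = {0, 4}  B2 = {0, 5}  B3 = {3, 5}  B4 = {1, 3}  B5 = {1, 6}  B6 = {2, 6}
Tree: B1–B2, B2–B3, B3–B4, B4–B5, B5–B6
Each bag holds 2 vertices, so the decomposition has width 1, which upper-bounds the treewidth. Since G has at least one edge (e.g. 4–0), it is not an edgeless graph, so tw(G) ≥ 1. Combining the bounds, tw(G) = 1.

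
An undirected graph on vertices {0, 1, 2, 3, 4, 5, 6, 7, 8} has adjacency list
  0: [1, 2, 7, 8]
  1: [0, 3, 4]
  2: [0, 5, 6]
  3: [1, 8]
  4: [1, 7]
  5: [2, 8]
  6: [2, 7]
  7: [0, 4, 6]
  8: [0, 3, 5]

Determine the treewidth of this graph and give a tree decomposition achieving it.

Treewidth 3.
One optimal decomposition is:
Bags: B1 = {1, 4, 6, 7}  B2 = {0, 1, 6, 7}  B3 = {0, 1, 2, 6}  B4 = {0, 1, 2, 3}  B5 = {0, 2, 3, 8}  B6 = {2, 3, 5, 8}
Tree: B1–B2, B2–B3, B3–B4, B4–B5, B5–B6

The largest bag has 4 vertices, giving width 3; this decomposition certifies tw(G) ≤ 3. For the lower bound: the 4 vertex sets {4,6,7}, {1}, {0}, {2,3,5,8} are disjoint, each induces a connected subgraph, and every pair is joined by at least one edge of G. Contracting each set to a single vertex therefore yields K_{4} as a minor, and since treewidth is minor-monotone, tw(G) ≥ tw(K_{4}) = 3. The upper and lower bounds meet at 3, so that is the treewidth.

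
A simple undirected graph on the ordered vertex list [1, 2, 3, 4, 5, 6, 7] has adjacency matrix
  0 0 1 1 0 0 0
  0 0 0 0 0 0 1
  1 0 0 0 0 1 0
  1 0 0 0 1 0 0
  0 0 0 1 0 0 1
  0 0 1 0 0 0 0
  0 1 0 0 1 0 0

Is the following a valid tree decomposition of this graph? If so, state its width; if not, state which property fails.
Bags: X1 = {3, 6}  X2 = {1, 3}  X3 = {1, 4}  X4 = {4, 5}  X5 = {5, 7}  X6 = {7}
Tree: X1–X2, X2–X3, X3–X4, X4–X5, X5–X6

A tree decomposition must satisfy three properties: every vertex lies in some bag; for every edge, both endpoints lie together in some bag; and for every vertex, the bags containing it form a connected subtree. Here vertex 2 appears in no bag, so the decomposition is invalid.

No — vertex 2 appears in no bag.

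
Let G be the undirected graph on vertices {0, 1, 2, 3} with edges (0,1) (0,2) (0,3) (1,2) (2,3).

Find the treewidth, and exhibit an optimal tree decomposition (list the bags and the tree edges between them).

Each bag holds 3 vertices, so the decomposition has width 2, which upper-bounds the treewidth. For the lower bound, the 3 vertices {0, 1, 2} are pairwise adjacent, and any tree decomposition puts a clique entirely inside one bag — forcing width ≥ 2. Therefore the treewidth is 2.

Treewidth 2.
One optimal decomposition is:
Bags: B1 = {0, 1, 2}  B2 = {0, 2, 3}
Tree: B1–B2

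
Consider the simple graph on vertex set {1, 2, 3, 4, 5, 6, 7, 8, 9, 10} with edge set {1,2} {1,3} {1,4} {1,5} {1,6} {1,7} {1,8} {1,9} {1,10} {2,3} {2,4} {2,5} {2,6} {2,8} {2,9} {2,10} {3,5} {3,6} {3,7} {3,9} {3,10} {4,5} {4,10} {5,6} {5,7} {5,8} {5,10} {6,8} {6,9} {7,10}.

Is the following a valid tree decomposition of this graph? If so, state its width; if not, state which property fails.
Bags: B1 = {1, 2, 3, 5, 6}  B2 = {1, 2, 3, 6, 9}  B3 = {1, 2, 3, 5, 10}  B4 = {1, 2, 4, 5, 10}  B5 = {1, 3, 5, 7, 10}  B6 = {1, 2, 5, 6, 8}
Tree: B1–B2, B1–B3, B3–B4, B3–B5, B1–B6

Yes; width 4.

Every vertex of G appears in some bag (union = {1, 2, 3, 4, 5, 6, 7, 8, 9, 10}); every edge is covered by a bag; and for each vertex v the set of bags containing v is connected in the bag tree. The decomposition is therefore valid. The largest bag has 5 vertices, so the width is 4.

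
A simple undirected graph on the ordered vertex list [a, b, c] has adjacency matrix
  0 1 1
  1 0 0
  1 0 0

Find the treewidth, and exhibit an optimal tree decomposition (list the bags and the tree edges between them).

Every bag has size at most 2, so the width is 2 − 1 = 1 and tw(G) ≤ 1. Since G has at least one edge (e.g. c–a), it is not an edgeless graph, so tw(G) ≥ 1. Therefore the treewidth is 1.

Treewidth 1.
One optimal decomposition is:
Bags: B1 = {a, c}  B2 = {a, b}
Tree: B1–B2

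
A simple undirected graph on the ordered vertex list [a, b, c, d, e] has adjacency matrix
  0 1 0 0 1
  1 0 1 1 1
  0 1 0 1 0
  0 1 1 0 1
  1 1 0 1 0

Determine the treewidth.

A width-2 tree decomposition is:
Bags: B1 = {b, d, e}  B2 = {a, b, e}  B3 = {b, c, d}
Tree: B1–B2, B1–B3
Each bag holds 3 vertices, so the decomposition has width 2, which upper-bounds the treewidth. Conversely, {b, d, e} is a clique of size 3, and the vertices of any clique must share a bag in every tree decomposition; so some bag has ≥ 3 vertices and tw(G) ≥ 2. Hence tw(G) = 2 exactly.

2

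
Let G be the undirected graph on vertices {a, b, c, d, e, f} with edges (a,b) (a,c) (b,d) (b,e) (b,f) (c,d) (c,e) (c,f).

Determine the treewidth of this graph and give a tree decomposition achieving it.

The largest bag has 3 vertices, giving width 2; this decomposition certifies tw(G) ≤ 2. The edges d–c–f–b–d form a cycle, so G is not a tree and its treewidth is at least 2. Hence tw(G) = 2 exactly.

Treewidth 2.
Bags: B1 = {b, c, d}  B2 = {b, c, f}  B3 = {a, b, c}  B4 = {b, c, e}
Tree: B1–B2, B2–B3, B3–B4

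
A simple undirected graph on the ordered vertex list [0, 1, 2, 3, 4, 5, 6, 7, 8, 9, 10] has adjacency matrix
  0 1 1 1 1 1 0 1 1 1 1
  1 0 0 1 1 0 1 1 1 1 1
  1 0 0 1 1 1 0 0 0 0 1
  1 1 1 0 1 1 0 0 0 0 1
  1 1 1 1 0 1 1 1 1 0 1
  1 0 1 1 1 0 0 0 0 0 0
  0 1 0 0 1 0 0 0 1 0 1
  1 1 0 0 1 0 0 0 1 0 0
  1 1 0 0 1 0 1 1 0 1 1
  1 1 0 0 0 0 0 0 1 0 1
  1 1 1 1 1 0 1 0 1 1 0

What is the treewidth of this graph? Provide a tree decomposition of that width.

Every bag has size at most 5, so the width is 5 − 1 = 4 and tw(G) ≤ 4. Conversely, {0, 1, 8, 9, 10} is a clique of size 5, and the vertices of any clique must share a bag in every tree decomposition; so some bag has ≥ 5 vertices and tw(G) ≥ 4. Therefore the treewidth is 4.

Treewidth 4.
One optimal decomposition is:
Bags: B1 = {1, 4, 6, 8, 10}  B2 = {0, 1, 4, 8, 10}  B3 = {0, 1, 8, 9, 10}  B4 = {0, 1, 3, 4, 10}  B5 = {0, 2, 3, 4, 10}  B6 = {0, 1, 4, 7, 8}  B7 = {0, 2, 3, 4, 5}
Tree: B1–B2, B2–B3, B2–B4, B4–B5, B2–B6, B5–B7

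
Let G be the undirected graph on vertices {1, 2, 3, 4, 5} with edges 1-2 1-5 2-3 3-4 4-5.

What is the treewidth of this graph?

A width-2 tree decomposition is:
Bags: B1 = {3, 4, 5}  B2 = {1, 3, 5}  B3 = {1, 2, 3}
Tree: B1–B2, B2–B3
The largest bag has 3 vertices, giving width 2; this decomposition certifies tw(G) ≤ 2. The edges 3–4–5–1–2–3 form a cycle, so G is not a tree and its treewidth is at least 2. The upper and lower bounds meet at 2, so that is the treewidth.

2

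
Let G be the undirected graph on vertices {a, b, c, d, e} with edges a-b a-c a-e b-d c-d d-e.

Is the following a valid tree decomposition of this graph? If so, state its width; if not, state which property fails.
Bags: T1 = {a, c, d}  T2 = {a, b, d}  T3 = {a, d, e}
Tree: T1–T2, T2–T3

Yes; width 2.

Vertex coverage: the bags together contain {a, b, c, d, e}, the full vertex set. Edge coverage: each edge of G has both endpoints in at least one bag. Running intersection: for every vertex, the bags containing it form a connected subtree. All three properties hold, so this is a valid tree decomposition of width max|bag| − 1 = 2, and hence tw(G) ≤ 2.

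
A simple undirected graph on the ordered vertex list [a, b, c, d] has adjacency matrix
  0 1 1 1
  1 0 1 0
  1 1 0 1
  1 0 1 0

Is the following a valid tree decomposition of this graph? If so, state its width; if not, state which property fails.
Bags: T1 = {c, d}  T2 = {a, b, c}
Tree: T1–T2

A tree decomposition must satisfy three properties: every vertex lies in some bag; for every edge, both endpoints lie together in some bag; and for every vertex, the bags containing it form a connected subtree. Here edge (a,d) lies in no bag, so the decomposition is invalid.

No — edge (a,d) lies in no bag.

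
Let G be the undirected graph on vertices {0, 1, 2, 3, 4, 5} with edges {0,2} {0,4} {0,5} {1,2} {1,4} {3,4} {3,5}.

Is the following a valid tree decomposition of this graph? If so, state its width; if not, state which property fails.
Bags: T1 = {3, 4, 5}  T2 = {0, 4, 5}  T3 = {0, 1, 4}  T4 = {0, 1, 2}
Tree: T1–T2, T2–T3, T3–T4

Checking the three conditions: (i) the bags cover all of {0, 1, 2, 3, 4, 5}; (ii) for each edge, some bag contains both endpoints; (iii) the bags containing any fixed vertex form a subtree. All hold, so the decomposition is valid with width 3 − 1 = 2.

Yes; width 2.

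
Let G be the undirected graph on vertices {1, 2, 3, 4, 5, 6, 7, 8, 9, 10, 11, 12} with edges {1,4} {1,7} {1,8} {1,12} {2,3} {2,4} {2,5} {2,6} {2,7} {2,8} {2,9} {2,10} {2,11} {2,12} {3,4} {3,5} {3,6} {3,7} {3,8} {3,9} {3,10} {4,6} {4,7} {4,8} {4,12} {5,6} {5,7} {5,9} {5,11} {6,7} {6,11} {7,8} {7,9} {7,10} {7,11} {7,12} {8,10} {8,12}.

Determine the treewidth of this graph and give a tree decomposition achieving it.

Treewidth 4.
One such decomposition:
Bags: B1 = {2, 3, 5, 6, 7}  B2 = {2, 3, 4, 6, 7}  B3 = {2, 3, 5, 7, 9}  B4 = {2, 3, 4, 7, 8}  B5 = {2, 3, 7, 8, 10}  B6 = {2, 4, 7, 8, 12}  B7 = {2, 5, 6, 7, 11}  B8 = {1, 4, 7, 8, 12}
Tree: B1–B2, B1–B3, B2–B4, B4–B5, B4–B6, B1–B7, B6–B8

The largest bag has 5 vertices, giving width 4; this decomposition certifies tw(G) ≤ 4. On the other hand G contains the 5-clique {1, 4, 7, 8, 12}. A clique must lie in a single bag of any decomposition, so no decomposition can have width below 4. The upper and lower bounds meet at 4, so that is the treewidth.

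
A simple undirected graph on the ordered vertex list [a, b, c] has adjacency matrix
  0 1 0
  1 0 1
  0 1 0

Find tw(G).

1

A width-1 tree decomposition is:
Bags: B1 = {b, c}  B2 = {a, b}
Tree: B1–B2
The largest bag has 2 vertices, giving width 1; this decomposition certifies tw(G) ≤ 1. G has an edge, so its treewidth is at least 1. Hence tw(G) = 1 exactly.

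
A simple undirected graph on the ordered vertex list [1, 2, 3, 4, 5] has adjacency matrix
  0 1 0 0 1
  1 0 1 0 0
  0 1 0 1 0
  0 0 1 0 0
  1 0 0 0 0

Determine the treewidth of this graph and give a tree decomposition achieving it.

The largest bag has 2 vertices, giving width 1; this decomposition certifies tw(G) ≤ 1. Since G has at least one edge (e.g. 5–1), it is not an edgeless graph, so tw(G) ≥ 1. Therefore the treewidth is 1.

Treewidth 1.
Bags: B1 = {1, 5}  B2 = {1, 2}  B3 = {2, 3}  B4 = {3, 4}
Tree: B1–B2, B2–B3, B3–B4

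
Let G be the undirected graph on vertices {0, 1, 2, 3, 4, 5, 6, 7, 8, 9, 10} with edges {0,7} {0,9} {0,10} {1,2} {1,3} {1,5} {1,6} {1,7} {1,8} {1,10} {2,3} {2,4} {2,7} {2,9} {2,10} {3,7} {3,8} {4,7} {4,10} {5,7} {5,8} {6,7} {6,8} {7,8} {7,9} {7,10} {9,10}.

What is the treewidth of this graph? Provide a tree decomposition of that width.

Treewidth 3.
Bags: B1 = {1, 2, 3, 7}  B2 = {1, 2, 7, 10}  B3 = {2, 7, 9, 10}  B4 = {1, 3, 7, 8}  B5 = {2, 4, 7, 10}  B6 = {1, 5, 7, 8}  B7 = {1, 6, 7, 8}  B8 = {0, 7, 9, 10}
Tree: B1–B2, B2–B3, B1–B4, B3–B5, B4–B6, B6–B7, B3–B8

The largest bag has 4 vertices, giving width 3; this decomposition certifies tw(G) ≤ 3. On the other hand G contains the 4-clique {0, 7, 9, 10}. A clique must lie in a single bag of any decomposition, so no decomposition can have width below 3. Combining the bounds, tw(G) = 3.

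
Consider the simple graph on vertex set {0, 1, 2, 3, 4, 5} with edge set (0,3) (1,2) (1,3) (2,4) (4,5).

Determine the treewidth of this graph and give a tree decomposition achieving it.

Every bag has size at most 2, so the width is 2 − 1 = 1 and tw(G) ≤ 1. G has an edge, so its treewidth is at least 1. Therefore the treewidth is 1.

Treewidth 1.
One such decomposition:
Bags: B1 = {0, 3}  B2 = {1, 3}  B3 = {1, 2}  B4 = {2, 4}  B5 = {4, 5}
Tree: B1–B2, B2–B3, B3–B4, B4–B5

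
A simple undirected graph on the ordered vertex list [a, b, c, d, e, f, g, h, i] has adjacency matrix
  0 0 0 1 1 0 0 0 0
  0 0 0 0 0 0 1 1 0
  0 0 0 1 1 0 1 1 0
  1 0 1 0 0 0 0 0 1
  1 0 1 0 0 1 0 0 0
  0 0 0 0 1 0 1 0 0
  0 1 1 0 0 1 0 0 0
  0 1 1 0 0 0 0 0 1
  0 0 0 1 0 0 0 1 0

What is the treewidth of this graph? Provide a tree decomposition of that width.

Treewidth 3.
One optimal decomposition is:
Bags: B1 = {b, d, h, i}  B2 = {b, c, d, h}  B3 = {b, c, d, g}  B4 = {a, c, d, g}  B5 = {a, c, e, g}  B6 = {a, e, f, g}
Tree: B1–B2, B2–B3, B3–B4, B4–B5, B5–B6

Every bag has size at most 4, so the width is 4 − 1 = 3 and tw(G) ≤ 3. For the lower bound: the 4 vertex sets {b,h,i}, {d}, {c}, {a,e,f,g} are disjoint, each induces a connected subgraph, and every pair is joined by at least one edge of G. Contracting each set to a single vertex therefore yields K_{4} as a minor, and since treewidth is minor-monotone, tw(G) ≥ tw(K_{4}) = 3. Combining the bounds, tw(G) = 3.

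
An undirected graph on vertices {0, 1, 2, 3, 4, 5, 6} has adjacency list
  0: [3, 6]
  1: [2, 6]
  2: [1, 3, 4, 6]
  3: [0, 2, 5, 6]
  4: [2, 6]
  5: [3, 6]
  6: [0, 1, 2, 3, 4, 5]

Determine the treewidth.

2

A width-2 tree decomposition is:
Bags: B1 = {2, 3, 6}  B2 = {3, 5, 6}  B3 = {1, 2, 6}  B4 = {2, 4, 6}  B5 = {0, 3, 6}
Tree: B1–B2, B1–B3, B3–B4, B1–B5
The largest bag has 3 vertices, giving width 2; this decomposition certifies tw(G) ≤ 2. Conversely, {0, 3, 6} is a clique of size 3, and the vertices of any clique must share a bag in every tree decomposition; so some bag has ≥ 3 vertices and tw(G) ≥ 2. The upper and lower bounds meet at 2, so that is the treewidth.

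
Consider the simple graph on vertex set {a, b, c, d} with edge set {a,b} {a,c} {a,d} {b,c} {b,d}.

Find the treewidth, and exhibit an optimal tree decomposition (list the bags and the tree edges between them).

Treewidth 2.
One optimal decomposition is:
Bags: B1 = {a, b, c}  B2 = {a, b, d}
Tree: B1–B2

Every bag has size at most 3, so the width is 3 − 1 = 2 and tw(G) ≤ 2. On the other hand G contains the 3-clique {a, b, d}. A clique must lie in a single bag of any decomposition, so no decomposition can have width below 2. Combining the bounds, tw(G) = 2.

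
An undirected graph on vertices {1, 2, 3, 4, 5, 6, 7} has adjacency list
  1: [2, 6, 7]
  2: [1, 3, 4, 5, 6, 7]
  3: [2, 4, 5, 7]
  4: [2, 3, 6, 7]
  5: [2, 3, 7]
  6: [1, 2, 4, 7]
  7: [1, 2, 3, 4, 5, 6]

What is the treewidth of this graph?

3

A width-3 tree decomposition is:
Bags: B1 = {2, 3, 4, 7}  B2 = {2, 4, 6, 7}  B3 = {1, 2, 6, 7}  B4 = {2, 3, 5, 7}
Tree: B1–B2, B2–B3, B1–B4
The largest bag has 4 vertices, giving width 3; this decomposition certifies tw(G) ≤ 3. On the other hand G contains the 4-clique {1, 2, 6, 7}. A clique must lie in a single bag of any decomposition, so no decomposition can have width below 3. Therefore the treewidth is 3.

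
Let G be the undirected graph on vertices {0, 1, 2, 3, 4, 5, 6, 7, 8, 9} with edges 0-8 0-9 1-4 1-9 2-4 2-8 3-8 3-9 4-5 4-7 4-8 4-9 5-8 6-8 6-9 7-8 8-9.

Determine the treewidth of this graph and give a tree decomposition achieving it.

Treewidth 2.
One optimal decomposition is:
Bags: B1 = {4, 5, 8}  B2 = {4, 8, 9}  B3 = {1, 4, 9}  B4 = {2, 4, 8}  B5 = {0, 8, 9}  B6 = {4, 7, 8}  B7 = {6, 8, 9}  B8 = {3, 8, 9}
Tree: B1–B2, B2–B3, B2–B4, B2–B5, B2–B6, B2–B7, B2–B8

The largest bag has 3 vertices, giving width 2; this decomposition certifies tw(G) ≤ 2. For the lower bound, the 3 vertices {0, 8, 9} are pairwise adjacent, and any tree decomposition puts a clique entirely inside one bag — forcing width ≥ 2. The upper and lower bounds meet at 2, so that is the treewidth.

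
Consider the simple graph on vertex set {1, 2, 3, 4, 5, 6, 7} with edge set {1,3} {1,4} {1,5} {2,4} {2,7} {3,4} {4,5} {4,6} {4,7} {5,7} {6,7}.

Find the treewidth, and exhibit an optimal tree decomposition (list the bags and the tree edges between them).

Treewidth 2.
One such decomposition:
Bags: B1 = {4, 5, 7}  B2 = {1, 4, 5}  B3 = {1, 3, 4}  B4 = {4, 6, 7}  B5 = {2, 4, 7}
Tree: B1–B2, B2–B3, B1–B4, B4–B5

Every bag has size at most 3, so the width is 3 − 1 = 2 and tw(G) ≤ 2. Conversely, {1, 3, 4} is a clique of size 3, and the vertices of any clique must share a bag in every tree decomposition; so some bag has ≥ 3 vertices and tw(G) ≥ 2. The upper and lower bounds meet at 2, so that is the treewidth.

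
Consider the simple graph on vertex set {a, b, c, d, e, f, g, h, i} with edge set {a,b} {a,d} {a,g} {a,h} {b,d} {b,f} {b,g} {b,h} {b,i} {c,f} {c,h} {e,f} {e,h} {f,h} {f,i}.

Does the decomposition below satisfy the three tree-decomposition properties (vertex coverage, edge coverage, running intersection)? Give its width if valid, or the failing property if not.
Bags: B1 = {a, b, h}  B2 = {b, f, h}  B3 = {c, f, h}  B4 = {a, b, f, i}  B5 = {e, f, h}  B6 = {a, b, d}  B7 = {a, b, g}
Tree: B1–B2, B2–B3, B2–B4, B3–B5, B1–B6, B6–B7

No — bags containing vertex a are not connected in the tree.

A tree decomposition must satisfy three properties: every vertex lies in some bag; for every edge, both endpoints lie together in some bag; and for every vertex, the bags containing it form a connected subtree. Here bags containing vertex a are not connected in the tree, so the decomposition is invalid.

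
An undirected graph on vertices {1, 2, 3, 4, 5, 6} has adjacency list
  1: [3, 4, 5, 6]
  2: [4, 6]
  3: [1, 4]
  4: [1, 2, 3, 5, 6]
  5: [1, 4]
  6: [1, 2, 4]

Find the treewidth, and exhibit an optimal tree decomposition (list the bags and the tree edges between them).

Treewidth 2.
One optimal decomposition is:
Bags: B1 = {1, 4, 6}  B2 = {1, 3, 4}  B3 = {1, 4, 5}  B4 = {2, 4, 6}
Tree: B1–B2, B1–B3, B1–B4

The largest bag has 3 vertices, giving width 2; this decomposition certifies tw(G) ≤ 2. On the other hand G contains the 3-clique {1, 3, 4}. A clique must lie in a single bag of any decomposition, so no decomposition can have width below 2. Hence tw(G) = 2 exactly.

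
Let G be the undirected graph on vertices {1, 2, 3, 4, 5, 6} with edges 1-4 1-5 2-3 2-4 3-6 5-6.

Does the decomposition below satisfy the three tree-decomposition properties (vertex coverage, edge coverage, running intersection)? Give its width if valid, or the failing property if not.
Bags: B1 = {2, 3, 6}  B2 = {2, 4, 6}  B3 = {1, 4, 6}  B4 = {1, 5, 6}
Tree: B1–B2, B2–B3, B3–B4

Every vertex of G appears in some bag (union = {1, 2, 3, 4, 5, 6}); every edge is covered by a bag; and for each vertex v the set of bags containing v is connected in the bag tree. The decomposition is therefore valid. The largest bag has 3 vertices, so the width is 2.

Yes; width 2.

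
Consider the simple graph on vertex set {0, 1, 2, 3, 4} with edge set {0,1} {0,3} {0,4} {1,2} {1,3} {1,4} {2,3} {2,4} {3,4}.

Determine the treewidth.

3

A width-3 tree decomposition is:
Bags: B1 = {1, 2, 3, 4}  B2 = {0, 1, 3, 4}
Tree: B1–B2
Every bag has size at most 4, so the width is 4 − 1 = 3 and tw(G) ≤ 3. On the other hand G contains the 4-clique {0, 1, 3, 4}. A clique must lie in a single bag of any decomposition, so no decomposition can have width below 3. Hence tw(G) = 3 exactly.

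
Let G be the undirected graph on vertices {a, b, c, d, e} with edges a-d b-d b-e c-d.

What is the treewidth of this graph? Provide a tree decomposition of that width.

Treewidth 1.
One optimal decomposition is:
Bags: B1 = {b, d}  B2 = {a, d}  B3 = {b, e}  B4 = {c, d}
Tree: B1–B2, B1–B3, B1–B4

The largest bag has 2 vertices, giving width 1; this decomposition certifies tw(G) ≤ 1. Any graph with an edge has treewidth ≥ 1, and G has the edge b–d. The upper and lower bounds meet at 1, so that is the treewidth.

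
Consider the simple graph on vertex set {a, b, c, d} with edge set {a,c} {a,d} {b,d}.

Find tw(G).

1

A width-1 tree decomposition is:
Bags: B1 = {b, d}  B2 = {a, d}  B3 = {a, c}
Tree: B1–B2, B2–B3
Each bag holds 2 vertices, so the decomposition has width 1, which upper-bounds the treewidth. Any graph with an edge has treewidth ≥ 1, and G has the edge b–d. The upper and lower bounds meet at 1, so that is the treewidth.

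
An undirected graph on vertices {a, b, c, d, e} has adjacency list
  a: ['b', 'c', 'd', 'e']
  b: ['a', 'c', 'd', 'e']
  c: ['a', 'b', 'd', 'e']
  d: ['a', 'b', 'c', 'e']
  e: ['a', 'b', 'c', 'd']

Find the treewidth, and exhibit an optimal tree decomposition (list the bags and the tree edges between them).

With just one bag of size 5, the width is 5 − 1 = 4, so tw(G) ≤ 4. For the lower bound, the 5 vertices {a, b, c, d, e} are pairwise adjacent, and any tree decomposition puts a clique entirely inside one bag — forcing width ≥ 4. The upper and lower bounds meet at 4, so that is the treewidth.

Treewidth 4.
One optimal decomposition is:
Bags: B1 = {a, b, c, d, e}
Tree: (single bag)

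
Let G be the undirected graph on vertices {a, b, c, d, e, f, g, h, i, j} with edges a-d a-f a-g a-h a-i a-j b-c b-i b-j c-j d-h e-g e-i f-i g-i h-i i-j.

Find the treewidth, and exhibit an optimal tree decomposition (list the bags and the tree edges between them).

Treewidth 2.
One such decomposition:
Bags: B1 = {a, h, i}  B2 = {a, i, j}  B3 = {b, i, j}  B4 = {a, g, i}  B5 = {e, g, i}  B6 = {a, f, i}  B7 = {a, d, h}  B8 = {b, c, j}
Tree: B1–B2, B2–B3, B2–B4, B4–B5, B2–B6, B1–B7, B3–B8

Every bag has size at most 3, so the width is 3 − 1 = 2 and tw(G) ≤ 2. Conversely, {a, d, h} is a clique of size 3, and the vertices of any clique must share a bag in every tree decomposition; so some bag has ≥ 3 vertices and tw(G) ≥ 2. The upper and lower bounds meet at 2, so that is the treewidth.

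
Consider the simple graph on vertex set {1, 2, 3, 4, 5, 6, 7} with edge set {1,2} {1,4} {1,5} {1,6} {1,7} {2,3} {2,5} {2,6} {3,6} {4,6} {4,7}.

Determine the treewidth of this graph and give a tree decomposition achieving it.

Treewidth 2.
One such decomposition:
Bags: B1 = {1, 2, 5}  B2 = {1, 2, 6}  B3 = {1, 4, 6}  B4 = {2, 3, 6}  B5 = {1, 4, 7}
Tree: B1–B2, B2–B3, B2–B4, B3–B5

Every bag has size at most 3, so the width is 3 − 1 = 2 and tw(G) ≤ 2. Conversely, {1, 2, 5} is a clique of size 3, and the vertices of any clique must share a bag in every tree decomposition; so some bag has ≥ 3 vertices and tw(G) ≥ 2. Therefore the treewidth is 2.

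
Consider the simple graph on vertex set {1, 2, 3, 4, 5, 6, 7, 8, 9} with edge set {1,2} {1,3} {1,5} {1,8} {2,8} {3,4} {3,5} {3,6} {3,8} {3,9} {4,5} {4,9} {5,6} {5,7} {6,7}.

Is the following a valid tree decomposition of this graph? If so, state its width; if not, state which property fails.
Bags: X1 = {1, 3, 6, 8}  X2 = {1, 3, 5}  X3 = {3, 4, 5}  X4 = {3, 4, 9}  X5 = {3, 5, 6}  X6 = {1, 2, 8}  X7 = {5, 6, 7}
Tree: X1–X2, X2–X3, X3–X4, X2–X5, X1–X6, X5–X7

A tree decomposition must satisfy three properties: every vertex lies in some bag; for every edge, both endpoints lie together in some bag; and for every vertex, the bags containing it form a connected subtree. Here bags containing vertex 6 are not connected in the tree, so the decomposition is invalid.

No — bags containing vertex 6 are not connected in the tree.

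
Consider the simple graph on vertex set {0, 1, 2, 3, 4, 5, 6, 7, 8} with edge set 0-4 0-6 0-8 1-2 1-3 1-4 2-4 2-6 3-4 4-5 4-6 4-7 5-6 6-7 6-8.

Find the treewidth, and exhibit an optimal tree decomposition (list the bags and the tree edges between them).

Every bag has size at most 3, so the width is 3 − 1 = 2 and tw(G) ≤ 2. For the lower bound, the 3 vertices {0, 6, 8} are pairwise adjacent, and any tree decomposition puts a clique entirely inside one bag — forcing width ≥ 2. Therefore the treewidth is 2.

Treewidth 2.
Bags: B1 = {2, 4, 6}  B2 = {0, 4, 6}  B3 = {1, 2, 4}  B4 = {1, 3, 4}  B5 = {4, 6, 7}  B6 = {0, 6, 8}  B7 = {4, 5, 6}
Tree: B1–B2, B1–B3, B3–B4, B1–B5, B2–B6, B1–B7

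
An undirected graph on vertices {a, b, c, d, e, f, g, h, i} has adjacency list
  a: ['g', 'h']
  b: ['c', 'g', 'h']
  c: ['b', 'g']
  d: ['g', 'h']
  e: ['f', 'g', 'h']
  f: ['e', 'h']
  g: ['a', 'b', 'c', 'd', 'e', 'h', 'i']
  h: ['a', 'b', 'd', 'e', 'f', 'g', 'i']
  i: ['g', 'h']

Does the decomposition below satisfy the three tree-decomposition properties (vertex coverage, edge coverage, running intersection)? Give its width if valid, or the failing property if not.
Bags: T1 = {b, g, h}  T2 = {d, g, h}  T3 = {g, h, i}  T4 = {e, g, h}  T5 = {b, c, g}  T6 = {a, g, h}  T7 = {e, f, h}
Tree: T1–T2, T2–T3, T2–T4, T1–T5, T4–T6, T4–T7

Every vertex of G appears in some bag (union = {a, b, c, d, e, f, g, h, i}); every edge is covered by a bag; and for each vertex v the set of bags containing v is connected in the bag tree. The decomposition is therefore valid. The largest bag has 3 vertices, so the width is 2.

Yes; width 2.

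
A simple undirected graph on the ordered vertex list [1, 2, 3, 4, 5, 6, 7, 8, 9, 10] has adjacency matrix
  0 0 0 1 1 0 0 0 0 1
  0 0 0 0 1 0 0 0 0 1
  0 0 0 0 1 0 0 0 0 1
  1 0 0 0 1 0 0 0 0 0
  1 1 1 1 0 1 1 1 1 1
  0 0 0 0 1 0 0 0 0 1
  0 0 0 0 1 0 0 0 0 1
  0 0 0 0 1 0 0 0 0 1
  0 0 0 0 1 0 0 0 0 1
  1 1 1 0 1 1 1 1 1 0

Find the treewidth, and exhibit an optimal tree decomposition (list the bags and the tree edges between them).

Each bag holds 3 vertices, so the decomposition has width 2, which upper-bounds the treewidth. Conversely, {1, 5, 10} is a clique of size 3, and the vertices of any clique must share a bag in every tree decomposition; so some bag has ≥ 3 vertices and tw(G) ≥ 2. Combining the bounds, tw(G) = 2.

Treewidth 2.
One optimal decomposition is:
Bags: B1 = {5, 6, 10}  B2 = {5, 9, 10}  B3 = {5, 8, 10}  B4 = {2, 5, 10}  B5 = {1, 5, 10}  B6 = {3, 5, 10}  B7 = {1, 4, 5}  B8 = {5, 7, 10}
Tree: B1–B2, B1–B3, B3–B4, B4–B5, B3–B6, B5–B7, B2–B8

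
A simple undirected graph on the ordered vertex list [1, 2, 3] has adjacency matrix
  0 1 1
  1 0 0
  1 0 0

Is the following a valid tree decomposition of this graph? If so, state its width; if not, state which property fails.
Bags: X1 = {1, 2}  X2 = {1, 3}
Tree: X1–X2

Every vertex of G appears in some bag (union = {1, 2, 3}); every edge is covered by a bag; and for each vertex v the set of bags containing v is connected in the bag tree. The decomposition is therefore valid. The largest bag has 2 vertices, so the width is 1.

Yes; width 1.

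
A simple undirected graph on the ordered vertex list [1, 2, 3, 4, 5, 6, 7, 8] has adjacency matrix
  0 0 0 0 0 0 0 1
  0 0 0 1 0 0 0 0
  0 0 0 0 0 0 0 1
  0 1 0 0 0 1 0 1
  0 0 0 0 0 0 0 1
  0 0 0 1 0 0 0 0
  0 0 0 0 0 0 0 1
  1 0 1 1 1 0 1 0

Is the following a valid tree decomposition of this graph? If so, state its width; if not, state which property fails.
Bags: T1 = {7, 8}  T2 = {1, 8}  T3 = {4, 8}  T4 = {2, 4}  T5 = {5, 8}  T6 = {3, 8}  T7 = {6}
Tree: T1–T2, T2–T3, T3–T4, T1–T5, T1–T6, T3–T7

A tree decomposition must satisfy three properties: every vertex lies in some bag; for every edge, both endpoints lie together in some bag; and for every vertex, the bags containing it form a connected subtree. Here edge (4,6) lies in no bag, so the decomposition is invalid.

No — edge (4,6) lies in no bag.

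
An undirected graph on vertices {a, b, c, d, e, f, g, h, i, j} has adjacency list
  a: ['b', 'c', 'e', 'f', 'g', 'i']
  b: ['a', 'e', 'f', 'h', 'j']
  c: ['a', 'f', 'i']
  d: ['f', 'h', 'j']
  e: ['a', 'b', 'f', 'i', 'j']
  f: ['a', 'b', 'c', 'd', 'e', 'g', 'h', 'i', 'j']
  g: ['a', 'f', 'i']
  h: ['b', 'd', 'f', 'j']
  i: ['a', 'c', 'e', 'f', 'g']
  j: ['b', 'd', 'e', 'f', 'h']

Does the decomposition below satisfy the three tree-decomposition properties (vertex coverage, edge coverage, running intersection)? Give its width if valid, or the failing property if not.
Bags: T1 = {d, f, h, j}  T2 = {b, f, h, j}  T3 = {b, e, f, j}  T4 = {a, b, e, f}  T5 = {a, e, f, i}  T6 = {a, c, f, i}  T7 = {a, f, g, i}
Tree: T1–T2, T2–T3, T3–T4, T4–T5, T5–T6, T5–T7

Every vertex of G appears in some bag (union = {a, b, c, d, e, f, g, h, i, j}); every edge is covered by a bag; and for each vertex v the set of bags containing v is connected in the bag tree. The decomposition is therefore valid. The largest bag has 4 vertices, so the width is 3.

Yes; width 3.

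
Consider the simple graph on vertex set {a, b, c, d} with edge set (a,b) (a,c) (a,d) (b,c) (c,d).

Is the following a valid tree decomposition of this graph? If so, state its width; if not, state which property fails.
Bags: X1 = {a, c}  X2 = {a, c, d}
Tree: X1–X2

A tree decomposition must satisfy three properties: every vertex lies in some bag; for every edge, both endpoints lie together in some bag; and for every vertex, the bags containing it form a connected subtree. Here vertex b appears in no bag, so the decomposition is invalid.

No — vertex b appears in no bag.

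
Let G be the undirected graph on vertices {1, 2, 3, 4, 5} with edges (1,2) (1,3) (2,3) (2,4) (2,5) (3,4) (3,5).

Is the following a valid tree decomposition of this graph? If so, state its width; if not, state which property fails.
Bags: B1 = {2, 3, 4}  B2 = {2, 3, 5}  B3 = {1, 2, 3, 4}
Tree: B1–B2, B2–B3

A tree decomposition must satisfy three properties: every vertex lies in some bag; for every edge, both endpoints lie together in some bag; and for every vertex, the bags containing it form a connected subtree. Here bags containing vertex 4 are not connected in the tree, so the decomposition is invalid.

No — bags containing vertex 4 are not connected in the tree.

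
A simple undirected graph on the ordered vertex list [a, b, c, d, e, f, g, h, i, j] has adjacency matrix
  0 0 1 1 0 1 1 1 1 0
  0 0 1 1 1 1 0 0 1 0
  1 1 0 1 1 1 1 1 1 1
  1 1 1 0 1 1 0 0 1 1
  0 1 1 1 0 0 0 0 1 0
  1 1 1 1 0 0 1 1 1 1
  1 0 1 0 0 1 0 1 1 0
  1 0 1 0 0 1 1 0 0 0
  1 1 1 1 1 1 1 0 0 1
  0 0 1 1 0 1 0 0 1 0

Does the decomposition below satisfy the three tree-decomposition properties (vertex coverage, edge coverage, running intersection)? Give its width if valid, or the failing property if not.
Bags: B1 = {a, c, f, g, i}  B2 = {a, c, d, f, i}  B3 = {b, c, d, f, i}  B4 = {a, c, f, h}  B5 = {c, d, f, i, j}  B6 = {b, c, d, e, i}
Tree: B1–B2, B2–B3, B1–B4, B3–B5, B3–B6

A tree decomposition must satisfy three properties: every vertex lies in some bag; for every edge, both endpoints lie together in some bag; and for every vertex, the bags containing it form a connected subtree. Here edge (g,h) lies in no bag, so the decomposition is invalid.

No — edge (g,h) lies in no bag.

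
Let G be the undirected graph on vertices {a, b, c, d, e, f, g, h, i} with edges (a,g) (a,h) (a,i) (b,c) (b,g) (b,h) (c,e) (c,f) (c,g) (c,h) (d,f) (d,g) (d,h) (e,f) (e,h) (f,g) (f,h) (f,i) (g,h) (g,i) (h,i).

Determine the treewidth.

A width-3 tree decomposition is:
Bags: B1 = {c, e, f, h}  B2 = {c, f, g, h}  B3 = {b, c, g, h}  B4 = {d, f, g, h}  B5 = {f, g, h, i}  B6 = {a, g, h, i}
Tree: B1–B2, B2–B3, B2–B4, B4–B5, B5–B6
Each bag holds 4 vertices, so the decomposition has width 3, which upper-bounds the treewidth. Conversely, {a, g, h, i} is a clique of size 4, and the vertices of any clique must share a bag in every tree decomposition; so some bag has ≥ 4 vertices and tw(G) ≥ 3. Therefore the treewidth is 3.

3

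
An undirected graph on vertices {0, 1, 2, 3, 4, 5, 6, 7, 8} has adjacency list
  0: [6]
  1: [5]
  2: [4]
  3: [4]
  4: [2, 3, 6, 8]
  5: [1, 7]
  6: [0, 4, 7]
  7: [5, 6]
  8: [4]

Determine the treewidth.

1

A width-1 tree decomposition is:
Bags: B1 = {4, 6}  B2 = {3, 4}  B3 = {6, 7}  B4 = {5, 7}  B5 = {0, 6}  B6 = {2, 4}  B7 = {1, 5}  B8 = {4, 8}
Tree: B1–B2, B1–B3, B3–B4, B1–B5, B1–B6, B4–B7, B6–B8
Each bag holds 2 vertices, so the decomposition has width 1, which upper-bounds the treewidth. Any graph with an edge has treewidth ≥ 1, and G has the edge 6–4. Combining the bounds, tw(G) = 1.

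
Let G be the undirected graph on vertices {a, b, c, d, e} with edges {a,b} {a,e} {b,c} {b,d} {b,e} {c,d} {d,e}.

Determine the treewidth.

2

A width-2 tree decomposition is:
Bags: B1 = {b, d, e}  B2 = {a, b, e}  B3 = {b, c, d}
Tree: B1–B2, B1–B3
Every bag has size at most 3, so the width is 3 − 1 = 2 and tw(G) ≤ 2. For the lower bound, the 3 vertices {b, d, e} are pairwise adjacent, and any tree decomposition puts a clique entirely inside one bag — forcing width ≥ 2. Therefore the treewidth is 2.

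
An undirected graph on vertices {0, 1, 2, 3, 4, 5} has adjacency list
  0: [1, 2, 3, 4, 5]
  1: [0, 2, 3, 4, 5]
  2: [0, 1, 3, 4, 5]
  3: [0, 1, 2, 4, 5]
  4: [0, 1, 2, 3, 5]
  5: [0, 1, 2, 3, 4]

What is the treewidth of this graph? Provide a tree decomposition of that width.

A single bag containing all 6 vertices is trivially a valid decomposition of width 5. On the other hand G contains the 6-clique {0, 1, 2, 3, 4, 5}. A clique must lie in a single bag of any decomposition, so no decomposition can have width below 5. Combining the bounds, tw(G) = 5.

Treewidth 5.
One such decomposition:
Bags: B1 = {0, 1, 2, 3, 4, 5}
Tree: (single bag)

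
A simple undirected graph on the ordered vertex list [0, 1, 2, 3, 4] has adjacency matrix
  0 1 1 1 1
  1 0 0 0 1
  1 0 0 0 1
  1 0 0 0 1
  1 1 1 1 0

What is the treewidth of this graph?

A width-2 tree decomposition is:
Bags: B1 = {0, 2, 4}  B2 = {0, 1, 4}  B3 = {0, 3, 4}
Tree: B1–B2, B1–B3
Each bag holds 3 vertices, so the decomposition has width 2, which upper-bounds the treewidth. For the lower bound, the 3 vertices {0, 1, 4} are pairwise adjacent, and any tree decomposition puts a clique entirely inside one bag — forcing width ≥ 2. The upper and lower bounds meet at 2, so that is the treewidth.

2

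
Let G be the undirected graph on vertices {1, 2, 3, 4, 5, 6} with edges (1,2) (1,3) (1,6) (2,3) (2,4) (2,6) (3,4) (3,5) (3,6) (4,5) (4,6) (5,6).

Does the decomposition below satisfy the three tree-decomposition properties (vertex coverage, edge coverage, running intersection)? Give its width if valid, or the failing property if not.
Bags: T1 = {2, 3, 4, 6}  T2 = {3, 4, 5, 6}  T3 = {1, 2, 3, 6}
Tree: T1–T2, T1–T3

Every vertex of G appears in some bag (union = {1, 2, 3, 4, 5, 6}); every edge is covered by a bag; and for each vertex v the set of bags containing v is connected in the bag tree. The decomposition is therefore valid. The largest bag has 4 vertices, so the width is 3.

Yes; width 3.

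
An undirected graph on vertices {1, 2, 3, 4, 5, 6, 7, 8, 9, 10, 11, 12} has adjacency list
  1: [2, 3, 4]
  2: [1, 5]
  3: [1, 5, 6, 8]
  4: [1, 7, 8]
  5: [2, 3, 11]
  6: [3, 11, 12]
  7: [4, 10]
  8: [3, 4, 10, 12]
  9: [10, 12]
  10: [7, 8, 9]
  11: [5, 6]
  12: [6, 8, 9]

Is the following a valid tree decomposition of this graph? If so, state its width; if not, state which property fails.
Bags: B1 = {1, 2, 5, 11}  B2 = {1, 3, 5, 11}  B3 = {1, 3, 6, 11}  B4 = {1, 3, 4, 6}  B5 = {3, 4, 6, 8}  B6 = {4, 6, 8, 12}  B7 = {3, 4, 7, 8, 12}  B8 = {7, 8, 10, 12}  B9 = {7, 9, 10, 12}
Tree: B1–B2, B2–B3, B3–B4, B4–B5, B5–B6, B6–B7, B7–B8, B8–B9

No — bags containing vertex 3 are not connected in the tree.

A tree decomposition must satisfy three properties: every vertex lies in some bag; for every edge, both endpoints lie together in some bag; and for every vertex, the bags containing it form a connected subtree. Here bags containing vertex 3 are not connected in the tree, so the decomposition is invalid.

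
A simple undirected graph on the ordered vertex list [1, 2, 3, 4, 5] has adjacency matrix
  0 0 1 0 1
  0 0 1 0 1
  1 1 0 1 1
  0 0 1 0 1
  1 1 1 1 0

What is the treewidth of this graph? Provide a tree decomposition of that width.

The largest bag has 3 vertices, giving width 2; this decomposition certifies tw(G) ≤ 2. On the other hand G contains the 3-clique {1, 3, 5}. A clique must lie in a single bag of any decomposition, so no decomposition can have width below 2. The upper and lower bounds meet at 2, so that is the treewidth.

Treewidth 2.
One such decomposition:
Bags: B1 = {3, 4, 5}  B2 = {1, 3, 5}  B3 = {2, 3, 5}
Tree: B1–B2, B2–B3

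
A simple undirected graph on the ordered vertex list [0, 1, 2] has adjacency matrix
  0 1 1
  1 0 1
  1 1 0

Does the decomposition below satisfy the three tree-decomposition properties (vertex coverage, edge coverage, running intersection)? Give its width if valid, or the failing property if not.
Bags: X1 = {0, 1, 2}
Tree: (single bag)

Yes; width 2.

Vertex coverage: the bags together contain {0, 1, 2}, the full vertex set. Edge coverage: each edge of G has both endpoints in at least one bag. Running intersection: for every vertex, the bags containing it form a connected subtree. All three properties hold, so this is a valid tree decomposition of width max|bag| − 1 = 2, and hence tw(G) ≤ 2.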